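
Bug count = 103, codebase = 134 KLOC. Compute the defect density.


Defect density = defects / KLOC
Defect density = 103 / 134
Defect density = 0.769 defects/KLOC

0.769 defects/KLOC


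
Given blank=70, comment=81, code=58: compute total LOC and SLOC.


Total LOC = blank + comment + code
Total LOC = 70 + 81 + 58 = 209
SLOC (source only) = code = 58

Total LOC: 209, SLOC: 58


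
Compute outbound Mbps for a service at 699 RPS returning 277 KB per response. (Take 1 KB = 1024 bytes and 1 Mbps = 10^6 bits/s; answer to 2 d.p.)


Formula: Mbps = payload_bytes * RPS * 8 / 1e6
Payload per request = 277 KB = 277 * 1024 = 283648 bytes
Total bytes/sec = 283648 * 699 = 198269952
Total bits/sec = 198269952 * 8 = 1586159616
Mbps = 1586159616 / 1e6 = 1586.16

1586.16 Mbps


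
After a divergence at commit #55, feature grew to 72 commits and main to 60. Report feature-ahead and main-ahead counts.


Common ancestor: commit #55
feature commits after divergence: 72 - 55 = 17
main commits after divergence: 60 - 55 = 5
feature is 17 commits ahead of main
main is 5 commits ahead of feature

feature ahead: 17, main ahead: 5


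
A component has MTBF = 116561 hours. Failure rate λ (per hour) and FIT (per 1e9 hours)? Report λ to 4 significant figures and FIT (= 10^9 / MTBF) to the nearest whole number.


Formula: λ = 1 / MTBF; FIT = λ × 1e9 = 1e9 / MTBF
λ = 1 / 116561 ≈ 8.579e-06 failures/hour
FIT = 1e9 / 116561 ≈ 8579 failures per 1e9 hours (nearest whole number)

λ = 8.579e-06 /h, FIT = 8579


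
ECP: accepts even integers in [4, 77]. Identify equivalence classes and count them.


Constraint: even integers in [4, 77]
Class 1: x < 4 — out-of-range invalid
Class 2: x in [4,77] but odd — wrong type invalid
Class 3: x in [4,77] and even — valid
Class 4: x > 77 — out-of-range invalid
Total equivalence classes: 4

4 equivalence classes


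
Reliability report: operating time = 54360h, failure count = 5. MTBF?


Formula: MTBF = Total operating time / Number of failures
MTBF = 54360 / 5
MTBF = 10872.0 hours

10872.0 hours


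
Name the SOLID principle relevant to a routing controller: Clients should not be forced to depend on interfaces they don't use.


This describes the Interface Segregation Principle (ISP)

Interface Segregation Principle (ISP)


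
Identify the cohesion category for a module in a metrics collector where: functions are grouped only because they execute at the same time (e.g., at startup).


Reasoning: Related by timing only
Type: Temporal cohesion

Temporal cohesion


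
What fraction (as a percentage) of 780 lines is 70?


Coverage = covered / total * 100
Coverage = 70 / 780 * 100
Coverage = 8.97%

8.97%


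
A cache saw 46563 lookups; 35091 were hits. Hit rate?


Formula: hit rate = hits / (hits + misses) * 100
hit rate = 35091 / (35091 + 11472) * 100
hit rate = 35091 / 46563 * 100
hit rate = 75.36%

75.36%


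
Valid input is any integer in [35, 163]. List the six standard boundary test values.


Range: [35, 163]
Boundaries: just below min, min, min+1, max-1, max, just above max
Values: [34, 35, 36, 162, 163, 164]

[34, 35, 36, 162, 163, 164]


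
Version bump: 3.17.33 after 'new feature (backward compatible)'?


Current: 3.17.33
Change category: 'new feature (backward compatible)' → minor bump
SemVer rule: minor bump → increment MINOR, reset PATCH to 0 (MAJOR unchanged)
New: 3.18.0

3.18.0


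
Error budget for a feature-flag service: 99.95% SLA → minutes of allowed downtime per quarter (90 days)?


Formula: allowed downtime = period * (100 - SLA) / 100
Period (quarter (90 days)) = 129600 minutes
Unavailability fraction = (100 - 99.95) / 100
Allowed downtime = 129600 * (100 - 99.95) / 100
Allowed downtime = 64.8 minutes

64.8 minutes


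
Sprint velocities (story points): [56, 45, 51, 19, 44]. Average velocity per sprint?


Formula: Avg velocity = Total points / Number of sprints
Points: [56, 45, 51, 19, 44]
Sum = 56 + 45 + 51 + 19 + 44 = 215
Avg velocity = 215 / 5 = 43.0 points/sprint

43.0 points/sprint


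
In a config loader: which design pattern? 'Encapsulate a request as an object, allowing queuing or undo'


This matches the Command pattern

Command


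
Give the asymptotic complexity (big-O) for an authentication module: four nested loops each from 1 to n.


Reasoning: four levels of nesting
Complexity: O(n^4)

O(n^4)


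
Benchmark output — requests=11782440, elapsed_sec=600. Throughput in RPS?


Formula: throughput = requests / seconds
throughput = 11782440 / 600
throughput = 19637.4 requests/second

19637.4 requests/second


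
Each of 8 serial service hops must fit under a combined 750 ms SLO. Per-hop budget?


Formula: per_stage = total_budget / stages
per_stage = 750 / 8
per_stage = 93.75 ms

93.75 ms


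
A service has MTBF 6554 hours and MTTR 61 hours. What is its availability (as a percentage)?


Availability = MTBF / (MTBF + MTTR)
Availability = 6554 / (6554 + 61)
Availability = 6554 / 6615
Availability = 99.0779%

99.0779%


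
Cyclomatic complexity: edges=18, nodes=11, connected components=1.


Formula: V(G) = E - N + 2P
V(G) = 18 - 11 + 2*1
V(G) = 7 + 2
V(G) = 9

9


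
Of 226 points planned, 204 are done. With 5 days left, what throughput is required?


Formula: Required rate = Remaining points / Days left
Remaining = 226 - 204 = 22 points
Required rate = 22 / 5 = 4.4 points/day

4.4 points/day


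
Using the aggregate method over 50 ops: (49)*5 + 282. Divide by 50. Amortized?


Formula: Amortized cost = Total cost / Operations
Total cost = (49 * 5) + (1 * 282)
Total cost = 245 + 282 = 527
Amortized = 527 / 50 = 10.54

10.54


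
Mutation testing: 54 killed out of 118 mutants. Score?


Mutation score = killed / total * 100
Mutation score = 54 / 118 * 100
Mutation score = 45.76%

45.76%


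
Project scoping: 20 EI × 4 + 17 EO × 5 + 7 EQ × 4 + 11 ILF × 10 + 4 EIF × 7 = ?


UFP = EI*4 + EO*5 + EQ*4 + ILF*10 + EIF*7
UFP = 20*4 + 17*5 + 7*4 + 11*10 + 4*7
UFP = 80 + 85 + 28 + 110 + 28
UFP = 331

331


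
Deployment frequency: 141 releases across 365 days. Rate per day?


Formula: deployments per day = releases / days
= 141 / 365
= 0.386 deploys/day
(equivalently, 2.7 deploys/week)

0.386 deploys/day


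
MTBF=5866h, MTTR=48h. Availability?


Availability = MTBF / (MTBF + MTTR)
Availability = 5866 / (5866 + 48)
Availability = 5866 / 5914
Availability = 99.1884%

99.1884%


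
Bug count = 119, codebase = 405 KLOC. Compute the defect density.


Defect density = defects / KLOC
Defect density = 119 / 405
Defect density = 0.294 defects/KLOC

0.294 defects/KLOC


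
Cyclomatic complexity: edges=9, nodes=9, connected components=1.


Formula: V(G) = E - N + 2P
V(G) = 9 - 9 + 2*1
V(G) = 0 + 2
V(G) = 2

2


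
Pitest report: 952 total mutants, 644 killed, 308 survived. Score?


Mutation score = killed / total * 100
Mutation score = 644 / 952 * 100
Mutation score = 67.65%

67.65%


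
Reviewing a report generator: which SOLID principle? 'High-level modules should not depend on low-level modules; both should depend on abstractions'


This describes the Dependency Inversion Principle (DIP)

Dependency Inversion Principle (DIP)


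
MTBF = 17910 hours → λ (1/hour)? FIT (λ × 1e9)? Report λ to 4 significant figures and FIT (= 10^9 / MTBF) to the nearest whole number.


Formula: λ = 1 / MTBF; FIT = λ × 1e9 = 1e9 / MTBF
λ = 1 / 17910 ≈ 5.583e-05 failures/hour
FIT = 1e9 / 17910 ≈ 55835 failures per 1e9 hours (nearest whole number)

λ = 5.583e-05 /h, FIT = 55835


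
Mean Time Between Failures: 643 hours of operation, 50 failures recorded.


Formula: MTBF = Total operating time / Number of failures
MTBF = 643 / 50
MTBF = 12.86 hours

12.86 hours


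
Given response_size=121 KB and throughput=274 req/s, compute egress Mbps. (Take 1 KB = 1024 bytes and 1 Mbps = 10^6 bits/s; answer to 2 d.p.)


Formula: Mbps = payload_bytes * RPS * 8 / 1e6
Payload per request = 121 KB = 121 * 1024 = 123904 bytes
Total bytes/sec = 123904 * 274 = 33949696
Total bits/sec = 33949696 * 8 = 271597568
Mbps = 271597568 / 1e6 = 271.6

271.6 Mbps


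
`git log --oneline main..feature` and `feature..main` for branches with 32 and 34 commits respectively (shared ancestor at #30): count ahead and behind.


Common ancestor: commit #30
feature commits after divergence: 32 - 30 = 2
main commits after divergence: 34 - 30 = 4
feature is 2 commits ahead of main
main is 4 commits ahead of feature

feature ahead: 2, main ahead: 4


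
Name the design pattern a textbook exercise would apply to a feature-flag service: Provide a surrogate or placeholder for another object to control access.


This matches the Proxy pattern

Proxy


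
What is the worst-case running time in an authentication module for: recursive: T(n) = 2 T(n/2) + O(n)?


Reasoning: master theorem case 2 (merge-sort recurrence)
Complexity: O(n log n)

O(n log n)


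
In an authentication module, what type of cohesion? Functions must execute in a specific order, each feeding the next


Reasoning: Output of one is input to next
Type: Sequential cohesion

Sequential cohesion


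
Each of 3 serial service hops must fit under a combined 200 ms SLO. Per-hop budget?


Formula: per_stage = total_budget / stages
per_stage = 200 / 3
per_stage = 66.67 ms

66.67 ms


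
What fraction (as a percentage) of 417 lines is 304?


Coverage = covered / total * 100
Coverage = 304 / 417 * 100
Coverage = 72.9%

72.9%


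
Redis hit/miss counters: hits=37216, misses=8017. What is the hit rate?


Formula: hit rate = hits / (hits + misses) * 100
hit rate = 37216 / (37216 + 8017) * 100
hit rate = 37216 / 45233 * 100
hit rate = 82.28%

82.28%


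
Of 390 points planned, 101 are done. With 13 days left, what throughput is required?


Formula: Required rate = Remaining points / Days left
Remaining = 390 - 101 = 289 points
Required rate = 289 / 13 = 22.23 points/day

22.23 points/day


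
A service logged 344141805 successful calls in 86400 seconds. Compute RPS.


Formula: throughput = requests / seconds
throughput = 344141805 / 86400
throughput = 3983.12 requests/second

3983.12 requests/second


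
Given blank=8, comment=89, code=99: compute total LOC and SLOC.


Total LOC = blank + comment + code
Total LOC = 8 + 89 + 99 = 196
SLOC (source only) = code = 99

Total LOC: 196, SLOC: 99


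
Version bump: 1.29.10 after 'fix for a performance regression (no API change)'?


Current: 1.29.10
Change category: 'fix for a performance regression (no API change)' → patch bump
SemVer rule: patch bump → increment PATCH (MAJOR and MINOR unchanged)
New: 1.29.11

1.29.11


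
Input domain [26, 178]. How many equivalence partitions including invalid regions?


Valid range: [26, 178]
Class 1: x < 26 — invalid
Class 2: 26 ≤ x ≤ 178 — valid
Class 3: x > 178 — invalid
Total equivalence classes: 3

3 equivalence classes


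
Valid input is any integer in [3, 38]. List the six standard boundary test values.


Range: [3, 38]
Boundaries: just below min, min, min+1, max-1, max, just above max
Values: [2, 3, 4, 37, 38, 39]

[2, 3, 4, 37, 38, 39]


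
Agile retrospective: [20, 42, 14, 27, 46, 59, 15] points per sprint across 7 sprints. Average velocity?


Formula: Avg velocity = Total points / Number of sprints
Points: [20, 42, 14, 27, 46, 59, 15]
Sum = 20 + 42 + 14 + 27 + 46 + 59 + 15 = 223
Avg velocity = 223 / 7 = 31.86 points/sprint

31.86 points/sprint


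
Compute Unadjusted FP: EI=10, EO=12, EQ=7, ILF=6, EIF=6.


UFP = EI*4 + EO*5 + EQ*4 + ILF*10 + EIF*7
UFP = 10*4 + 12*5 + 7*4 + 6*10 + 6*7
UFP = 40 + 60 + 28 + 60 + 42
UFP = 230

230


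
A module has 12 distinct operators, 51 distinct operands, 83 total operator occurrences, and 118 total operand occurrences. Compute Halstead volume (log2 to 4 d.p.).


Formula: V = N * log2(η), where N = N1 + N2 and η = η1 + η2
η = 12 + 51 = 63
N = 83 + 118 = 201
log2(63) ≈ 5.9773
V = 201 * 5.9773 = 1201.44

1201.44


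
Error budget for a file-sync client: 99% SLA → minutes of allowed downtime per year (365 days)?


Formula: allowed downtime = period * (100 - SLA) / 100
Period (year (365 days)) = 525600 minutes
Unavailability fraction = (100 - 99.0) / 100
Allowed downtime = 525600 * (100 - 99.0) / 100
Allowed downtime = 5256.0 minutes

5256.0 minutes


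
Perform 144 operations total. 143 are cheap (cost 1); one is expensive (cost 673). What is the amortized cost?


Formula: Amortized cost = Total cost / Operations
Total cost = (143 * 1) + (1 * 673)
Total cost = 143 + 673 = 816
Amortized = 816 / 144 = 5.6667

5.6667


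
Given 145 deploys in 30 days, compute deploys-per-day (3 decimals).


Formula: deployments per day = releases / days
= 145 / 30
= 4.833 deploys/day
(equivalently, 33.83 deploys/week)

4.833 deploys/day


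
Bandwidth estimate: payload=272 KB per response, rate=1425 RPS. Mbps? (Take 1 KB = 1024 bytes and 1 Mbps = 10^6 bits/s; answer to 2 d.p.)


Formula: Mbps = payload_bytes * RPS * 8 / 1e6
Payload per request = 272 KB = 272 * 1024 = 278528 bytes
Total bytes/sec = 278528 * 1425 = 396902400
Total bits/sec = 396902400 * 8 = 3175219200
Mbps = 3175219200 / 1e6 = 3175.22

3175.22 Mbps


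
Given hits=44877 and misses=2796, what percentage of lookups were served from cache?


Formula: hit rate = hits / (hits + misses) * 100
hit rate = 44877 / (44877 + 2796) * 100
hit rate = 44877 / 47673 * 100
hit rate = 94.14%

94.14%


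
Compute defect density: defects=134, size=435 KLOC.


Defect density = defects / KLOC
Defect density = 134 / 435
Defect density = 0.308 defects/KLOC

0.308 defects/KLOC


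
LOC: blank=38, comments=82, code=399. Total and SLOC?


Total LOC = blank + comment + code
Total LOC = 38 + 82 + 399 = 519
SLOC (source only) = code = 399

Total LOC: 519, SLOC: 399


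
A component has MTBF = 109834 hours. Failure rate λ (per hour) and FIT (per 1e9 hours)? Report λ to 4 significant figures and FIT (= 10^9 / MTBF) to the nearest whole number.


Formula: λ = 1 / MTBF; FIT = λ × 1e9 = 1e9 / MTBF
λ = 1 / 109834 ≈ 9.105e-06 failures/hour
FIT = 1e9 / 109834 ≈ 9105 failures per 1e9 hours (nearest whole number)

λ = 9.105e-06 /h, FIT = 9105


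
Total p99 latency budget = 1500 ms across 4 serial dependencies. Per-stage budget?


Formula: per_stage = total_budget / stages
per_stage = 1500 / 4
per_stage = 375.0 ms

375.0 ms


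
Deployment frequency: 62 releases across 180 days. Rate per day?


Formula: deployments per day = releases / days
= 62 / 180
= 0.344 deploys/day
(equivalently, 2.41 deploys/week)

0.344 deploys/day


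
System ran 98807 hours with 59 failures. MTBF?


Formula: MTBF = Total operating time / Number of failures
MTBF = 98807 / 59
MTBF = 1674.69 hours

1674.69 hours


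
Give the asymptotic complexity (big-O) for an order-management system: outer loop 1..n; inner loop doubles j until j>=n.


Reasoning: linear outer times logarithmic inner
Complexity: O(n log n)

O(n log n)


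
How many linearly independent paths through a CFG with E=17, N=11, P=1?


Formula: V(G) = E - N + 2P
V(G) = 17 - 11 + 2*1
V(G) = 6 + 2
V(G) = 8

8


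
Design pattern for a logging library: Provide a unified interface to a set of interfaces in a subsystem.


This matches the Facade pattern

Facade


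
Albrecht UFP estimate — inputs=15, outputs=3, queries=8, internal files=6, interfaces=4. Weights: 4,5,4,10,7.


UFP = EI*4 + EO*5 + EQ*4 + ILF*10 + EIF*7
UFP = 15*4 + 3*5 + 8*4 + 6*10 + 4*7
UFP = 60 + 15 + 32 + 60 + 28
UFP = 195

195


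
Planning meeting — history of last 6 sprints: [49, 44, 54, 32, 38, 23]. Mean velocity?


Formula: Avg velocity = Total points / Number of sprints
Points: [49, 44, 54, 32, 38, 23]
Sum = 49 + 44 + 54 + 32 + 38 + 23 = 240
Avg velocity = 240 / 6 = 40.0 points/sprint

40.0 points/sprint


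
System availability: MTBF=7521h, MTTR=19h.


Availability = MTBF / (MTBF + MTTR)
Availability = 7521 / (7521 + 19)
Availability = 7521 / 7540
Availability = 99.748%

99.748%


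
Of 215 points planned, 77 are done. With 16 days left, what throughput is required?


Formula: Required rate = Remaining points / Days left
Remaining = 215 - 77 = 138 points
Required rate = 138 / 16 = 8.63 points/day

8.63 points/day


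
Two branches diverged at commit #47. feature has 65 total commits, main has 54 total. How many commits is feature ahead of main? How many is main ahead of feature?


Common ancestor: commit #47
feature commits after divergence: 65 - 47 = 18
main commits after divergence: 54 - 47 = 7
feature is 18 commits ahead of main
main is 7 commits ahead of feature

feature ahead: 18, main ahead: 7


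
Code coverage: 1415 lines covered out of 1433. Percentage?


Coverage = covered / total * 100
Coverage = 1415 / 1433 * 100
Coverage = 98.74%

98.74%


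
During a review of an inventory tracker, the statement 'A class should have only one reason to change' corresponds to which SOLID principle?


This describes the Single Responsibility Principle (SRP)

Single Responsibility Principle (SRP)


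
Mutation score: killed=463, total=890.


Mutation score = killed / total * 100
Mutation score = 463 / 890 * 100
Mutation score = 52.02%

52.02%


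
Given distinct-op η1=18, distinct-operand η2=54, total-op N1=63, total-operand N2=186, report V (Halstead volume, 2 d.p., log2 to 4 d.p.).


Formula: V = N * log2(η), where N = N1 + N2 and η = η1 + η2
η = 18 + 54 = 72
N = 63 + 186 = 249
log2(72) ≈ 6.1699
V = 249 * 6.1699 = 1536.31

1536.31


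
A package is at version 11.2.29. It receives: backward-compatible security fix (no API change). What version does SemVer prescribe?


Current: 11.2.29
Change category: 'backward-compatible security fix (no API change)' → patch bump
SemVer rule: patch bump → increment PATCH (MAJOR and MINOR unchanged)
New: 11.2.30

11.2.30


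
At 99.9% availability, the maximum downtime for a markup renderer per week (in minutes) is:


Formula: allowed downtime = period * (100 - SLA) / 100
Period (week) = 10080 minutes
Unavailability fraction = (100 - 99.9) / 100
Allowed downtime = 10080 * (100 - 99.9) / 100
Allowed downtime = 10.08 minutes

10.08 minutes


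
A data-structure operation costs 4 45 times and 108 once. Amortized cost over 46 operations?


Formula: Amortized cost = Total cost / Operations
Total cost = (45 * 4) + (1 * 108)
Total cost = 180 + 108 = 288
Amortized = 288 / 46 = 6.2609

6.2609


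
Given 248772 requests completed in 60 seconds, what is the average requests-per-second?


Formula: throughput = requests / seconds
throughput = 248772 / 60
throughput = 4146.2 requests/second

4146.2 requests/second


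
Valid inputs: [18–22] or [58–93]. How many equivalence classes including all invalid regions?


Valid ranges: [18,22] and [58,93]
Class 1: x < 18 — invalid
Class 2: 18 ≤ x ≤ 22 — valid
Class 3: 22 < x < 58 — invalid (gap between ranges)
Class 4: 58 ≤ x ≤ 93 — valid
Class 5: x > 93 — invalid
Total equivalence classes: 5

5 equivalence classes


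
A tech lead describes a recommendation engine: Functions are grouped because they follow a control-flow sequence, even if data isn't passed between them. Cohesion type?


Reasoning: Grouped by order of execution within a routine, not by data flow
Type: Procedural cohesion

Procedural cohesion


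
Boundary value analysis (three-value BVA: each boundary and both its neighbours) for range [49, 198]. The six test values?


Range: [49, 198]
Boundaries: just below min, min, min+1, max-1, max, just above max
Values: [48, 49, 50, 197, 198, 199]

[48, 49, 50, 197, 198, 199]


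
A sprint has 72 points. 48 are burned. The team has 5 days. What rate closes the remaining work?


Formula: Required rate = Remaining points / Days left
Remaining = 72 - 48 = 24 points
Required rate = 24 / 5 = 4.8 points/day

4.8 points/day


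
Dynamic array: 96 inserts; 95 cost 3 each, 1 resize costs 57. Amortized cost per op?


Formula: Amortized cost = Total cost / Operations
Total cost = (95 * 3) + (1 * 57)
Total cost = 285 + 57 = 342
Amortized = 342 / 96 = 3.5625

3.5625


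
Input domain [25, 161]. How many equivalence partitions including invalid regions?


Valid range: [25, 161]
Class 1: x < 25 — invalid
Class 2: 25 ≤ x ≤ 161 — valid
Class 3: x > 161 — invalid
Total equivalence classes: 3

3 equivalence classes


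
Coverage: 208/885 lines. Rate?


Coverage = covered / total * 100
Coverage = 208 / 885 * 100
Coverage = 23.5%

23.5%


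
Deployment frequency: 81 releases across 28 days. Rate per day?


Formula: deployments per day = releases / days
= 81 / 28
= 2.893 deploys/day
(equivalently, 20.25 deploys/week)

2.893 deploys/day


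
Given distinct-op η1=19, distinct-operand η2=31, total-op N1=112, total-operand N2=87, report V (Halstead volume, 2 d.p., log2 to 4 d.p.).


Formula: V = N * log2(η), where N = N1 + N2 and η = η1 + η2
η = 19 + 31 = 50
N = 112 + 87 = 199
log2(50) ≈ 5.6439
V = 199 * 5.6439 = 1123.14

1123.14


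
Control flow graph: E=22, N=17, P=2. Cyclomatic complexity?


Formula: V(G) = E - N + 2P
V(G) = 22 - 17 + 2*2
V(G) = 5 + 4
V(G) = 9

9


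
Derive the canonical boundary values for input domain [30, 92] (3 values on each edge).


Range: [30, 92]
Boundaries: just below min, min, min+1, max-1, max, just above max
Values: [29, 30, 31, 91, 92, 93]

[29, 30, 31, 91, 92, 93]


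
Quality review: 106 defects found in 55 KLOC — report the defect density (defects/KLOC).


Defect density = defects / KLOC
Defect density = 106 / 55
Defect density = 1.927 defects/KLOC

1.927 defects/KLOC


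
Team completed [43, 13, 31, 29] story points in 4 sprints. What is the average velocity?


Formula: Avg velocity = Total points / Number of sprints
Points: [43, 13, 31, 29]
Sum = 43 + 13 + 31 + 29 = 116
Avg velocity = 116 / 4 = 29.0 points/sprint

29.0 points/sprint


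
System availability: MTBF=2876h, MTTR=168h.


Availability = MTBF / (MTBF + MTTR)
Availability = 2876 / (2876 + 168)
Availability = 2876 / 3044
Availability = 94.4809%

94.4809%


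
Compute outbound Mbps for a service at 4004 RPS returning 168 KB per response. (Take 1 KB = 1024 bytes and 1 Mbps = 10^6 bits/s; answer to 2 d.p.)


Formula: Mbps = payload_bytes * RPS * 8 / 1e6
Payload per request = 168 KB = 168 * 1024 = 172032 bytes
Total bytes/sec = 172032 * 4004 = 688816128
Total bits/sec = 688816128 * 8 = 5510529024
Mbps = 5510529024 / 1e6 = 5510.53

5510.53 Mbps


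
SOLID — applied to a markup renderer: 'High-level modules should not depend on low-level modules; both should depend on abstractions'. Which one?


This describes the Dependency Inversion Principle (DIP)

Dependency Inversion Principle (DIP)


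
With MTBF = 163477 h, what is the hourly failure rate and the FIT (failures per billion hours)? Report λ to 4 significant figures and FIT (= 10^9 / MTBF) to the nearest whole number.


Formula: λ = 1 / MTBF; FIT = λ × 1e9 = 1e9 / MTBF
λ = 1 / 163477 ≈ 6.117e-06 failures/hour
FIT = 1e9 / 163477 ≈ 6117 failures per 1e9 hours (nearest whole number)

λ = 6.117e-06 /h, FIT = 6117


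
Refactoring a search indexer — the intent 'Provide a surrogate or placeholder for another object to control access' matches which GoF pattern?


This matches the Proxy pattern

Proxy


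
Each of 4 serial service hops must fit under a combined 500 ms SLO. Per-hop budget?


Formula: per_stage = total_budget / stages
per_stage = 500 / 4
per_stage = 125.0 ms

125.0 ms


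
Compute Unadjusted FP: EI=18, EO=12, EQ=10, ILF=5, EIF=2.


UFP = EI*4 + EO*5 + EQ*4 + ILF*10 + EIF*7
UFP = 18*4 + 12*5 + 10*4 + 5*10 + 2*7
UFP = 72 + 60 + 40 + 50 + 14
UFP = 236

236


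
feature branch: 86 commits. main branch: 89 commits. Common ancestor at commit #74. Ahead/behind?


Common ancestor: commit #74
feature commits after divergence: 86 - 74 = 12
main commits after divergence: 89 - 74 = 15
feature is 12 commits ahead of main
main is 15 commits ahead of feature

feature ahead: 12, main ahead: 15


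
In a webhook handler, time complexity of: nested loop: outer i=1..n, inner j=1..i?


Reasoning: triangle: n(n+1)/2 ~ n^2/2
Complexity: O(n^2)

O(n^2)


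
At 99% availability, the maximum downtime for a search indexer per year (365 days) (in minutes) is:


Formula: allowed downtime = period * (100 - SLA) / 100
Period (year (365 days)) = 525600 minutes
Unavailability fraction = (100 - 99.0) / 100
Allowed downtime = 525600 * (100 - 99.0) / 100
Allowed downtime = 5256.0 minutes

5256.0 minutes


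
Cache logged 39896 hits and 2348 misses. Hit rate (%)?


Formula: hit rate = hits / (hits + misses) * 100
hit rate = 39896 / (39896 + 2348) * 100
hit rate = 39896 / 42244 * 100
hit rate = 94.44%

94.44%


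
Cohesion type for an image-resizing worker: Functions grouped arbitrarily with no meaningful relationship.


Reasoning: Worst: random grouping
Type: Coincidental cohesion

Coincidental cohesion


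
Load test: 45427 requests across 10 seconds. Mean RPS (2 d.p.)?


Formula: throughput = requests / seconds
throughput = 45427 / 10
throughput = 4542.7 requests/second

4542.7 requests/second


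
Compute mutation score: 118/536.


Mutation score = killed / total * 100
Mutation score = 118 / 536 * 100
Mutation score = 22.01%

22.01%


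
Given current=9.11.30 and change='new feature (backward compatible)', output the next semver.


Current: 9.11.30
Change category: 'new feature (backward compatible)' → minor bump
SemVer rule: minor bump → increment MINOR, reset PATCH to 0 (MAJOR unchanged)
New: 9.12.0

9.12.0


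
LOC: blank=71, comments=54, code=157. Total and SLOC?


Total LOC = blank + comment + code
Total LOC = 71 + 54 + 157 = 282
SLOC (source only) = code = 157

Total LOC: 282, SLOC: 157


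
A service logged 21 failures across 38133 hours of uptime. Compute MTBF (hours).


Formula: MTBF = Total operating time / Number of failures
MTBF = 38133 / 21
MTBF = 1815.86 hours

1815.86 hours


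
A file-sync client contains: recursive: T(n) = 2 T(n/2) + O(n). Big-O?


Reasoning: master theorem case 2 (merge-sort recurrence)
Complexity: O(n log n)

O(n log n)


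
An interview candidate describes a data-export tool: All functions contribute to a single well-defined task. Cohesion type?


Reasoning: Best: single purpose
Type: Functional cohesion

Functional cohesion


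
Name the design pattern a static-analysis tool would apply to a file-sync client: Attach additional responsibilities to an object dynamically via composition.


This matches the Decorator pattern

Decorator


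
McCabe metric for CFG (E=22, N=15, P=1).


Formula: V(G) = E - N + 2P
V(G) = 22 - 15 + 2*1
V(G) = 7 + 2
V(G) = 9

9


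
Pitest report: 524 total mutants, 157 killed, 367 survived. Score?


Mutation score = killed / total * 100
Mutation score = 157 / 524 * 100
Mutation score = 29.96%

29.96%


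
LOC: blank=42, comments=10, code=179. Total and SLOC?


Total LOC = blank + comment + code
Total LOC = 42 + 10 + 179 = 231
SLOC (source only) = code = 179

Total LOC: 231, SLOC: 179


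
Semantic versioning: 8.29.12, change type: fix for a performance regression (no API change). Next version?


Current: 8.29.12
Change category: 'fix for a performance regression (no API change)' → patch bump
SemVer rule: patch bump → increment PATCH (MAJOR and MINOR unchanged)
New: 8.29.13

8.29.13


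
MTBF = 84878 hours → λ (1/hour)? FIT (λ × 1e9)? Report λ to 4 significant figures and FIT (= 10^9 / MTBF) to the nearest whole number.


Formula: λ = 1 / MTBF; FIT = λ × 1e9 = 1e9 / MTBF
λ = 1 / 84878 ≈ 1.178e-05 failures/hour
FIT = 1e9 / 84878 ≈ 11782 failures per 1e9 hours (nearest whole number)

λ = 1.178e-05 /h, FIT = 11782


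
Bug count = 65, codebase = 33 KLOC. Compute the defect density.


Defect density = defects / KLOC
Defect density = 65 / 33
Defect density = 1.97 defects/KLOC

1.97 defects/KLOC


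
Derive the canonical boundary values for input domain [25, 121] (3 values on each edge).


Range: [25, 121]
Boundaries: just below min, min, min+1, max-1, max, just above max
Values: [24, 25, 26, 120, 121, 122]

[24, 25, 26, 120, 121, 122]


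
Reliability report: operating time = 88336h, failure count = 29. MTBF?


Formula: MTBF = Total operating time / Number of failures
MTBF = 88336 / 29
MTBF = 3046.07 hours

3046.07 hours


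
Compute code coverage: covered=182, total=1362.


Coverage = covered / total * 100
Coverage = 182 / 1362 * 100
Coverage = 13.36%

13.36%


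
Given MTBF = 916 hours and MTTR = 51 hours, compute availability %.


Availability = MTBF / (MTBF + MTTR)
Availability = 916 / (916 + 51)
Availability = 916 / 967
Availability = 94.726%

94.726%


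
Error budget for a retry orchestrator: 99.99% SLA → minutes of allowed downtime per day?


Formula: allowed downtime = period * (100 - SLA) / 100
Period (day) = 1440 minutes
Unavailability fraction = (100 - 99.99) / 100
Allowed downtime = 1440 * (100 - 99.99) / 100
Allowed downtime = 0.144 minutes

0.144 minutes


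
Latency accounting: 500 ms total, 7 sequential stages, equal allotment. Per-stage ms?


Formula: per_stage = total_budget / stages
per_stage = 500 / 7
per_stage = 71.43 ms

71.43 ms


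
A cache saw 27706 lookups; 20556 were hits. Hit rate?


Formula: hit rate = hits / (hits + misses) * 100
hit rate = 20556 / (20556 + 7150) * 100
hit rate = 20556 / 27706 * 100
hit rate = 74.19%

74.19%


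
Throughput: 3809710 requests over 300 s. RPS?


Formula: throughput = requests / seconds
throughput = 3809710 / 300
throughput = 12699.03 requests/second

12699.03 requests/second


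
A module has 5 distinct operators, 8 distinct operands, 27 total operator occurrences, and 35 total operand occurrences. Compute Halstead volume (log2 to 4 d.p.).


Formula: V = N * log2(η), where N = N1 + N2 and η = η1 + η2
η = 5 + 8 = 13
N = 27 + 35 = 62
log2(13) ≈ 3.7004
V = 62 * 3.7004 = 229.42

229.42


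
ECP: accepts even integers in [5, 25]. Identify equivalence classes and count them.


Constraint: even integers in [5, 25]
Class 1: x < 5 — out-of-range invalid
Class 2: x in [5,25] but odd — wrong type invalid
Class 3: x in [5,25] and even — valid
Class 4: x > 25 — out-of-range invalid
Total equivalence classes: 4

4 equivalence classes


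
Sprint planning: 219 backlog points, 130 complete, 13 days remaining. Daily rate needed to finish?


Formula: Required rate = Remaining points / Days left
Remaining = 219 - 130 = 89 points
Required rate = 89 / 13 = 6.85 points/day

6.85 points/day


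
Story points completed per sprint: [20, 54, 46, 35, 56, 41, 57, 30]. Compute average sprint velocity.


Formula: Avg velocity = Total points / Number of sprints
Points: [20, 54, 46, 35, 56, 41, 57, 30]
Sum = 20 + 54 + 46 + 35 + 56 + 41 + 57 + 30 = 339
Avg velocity = 339 / 8 = 42.38 points/sprint

42.38 points/sprint


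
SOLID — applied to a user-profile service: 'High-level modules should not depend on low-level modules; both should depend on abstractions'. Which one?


This describes the Dependency Inversion Principle (DIP)

Dependency Inversion Principle (DIP)


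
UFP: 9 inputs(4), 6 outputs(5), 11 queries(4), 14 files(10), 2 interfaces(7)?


UFP = EI*4 + EO*5 + EQ*4 + ILF*10 + EIF*7
UFP = 9*4 + 6*5 + 11*4 + 14*10 + 2*7
UFP = 36 + 30 + 44 + 140 + 14
UFP = 264

264


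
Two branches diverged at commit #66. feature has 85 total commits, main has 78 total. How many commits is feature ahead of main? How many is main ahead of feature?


Common ancestor: commit #66
feature commits after divergence: 85 - 66 = 19
main commits after divergence: 78 - 66 = 12
feature is 19 commits ahead of main
main is 12 commits ahead of feature

feature ahead: 19, main ahead: 12


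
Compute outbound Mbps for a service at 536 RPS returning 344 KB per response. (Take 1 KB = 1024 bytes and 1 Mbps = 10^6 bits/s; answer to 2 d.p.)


Formula: Mbps = payload_bytes * RPS * 8 / 1e6
Payload per request = 344 KB = 344 * 1024 = 352256 bytes
Total bytes/sec = 352256 * 536 = 188809216
Total bits/sec = 188809216 * 8 = 1510473728
Mbps = 1510473728 / 1e6 = 1510.47

1510.47 Mbps


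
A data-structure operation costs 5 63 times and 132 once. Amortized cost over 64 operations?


Formula: Amortized cost = Total cost / Operations
Total cost = (63 * 5) + (1 * 132)
Total cost = 315 + 132 = 447
Amortized = 447 / 64 = 6.9844

6.9844


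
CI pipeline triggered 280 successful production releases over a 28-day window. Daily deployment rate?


Formula: deployments per day = releases / days
= 280 / 28
= 10.0 deploys/day
(equivalently, 70.0 deploys/week)

10.0 deploys/day


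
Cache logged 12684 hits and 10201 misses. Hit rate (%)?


Formula: hit rate = hits / (hits + misses) * 100
hit rate = 12684 / (12684 + 10201) * 100
hit rate = 12684 / 22885 * 100
hit rate = 55.42%

55.42%


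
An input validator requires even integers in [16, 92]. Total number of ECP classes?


Constraint: even integers in [16, 92]
Class 1: x < 16 — out-of-range invalid
Class 2: x in [16,92] but odd — wrong type invalid
Class 3: x in [16,92] and even — valid
Class 4: x > 92 — out-of-range invalid
Total equivalence classes: 4

4 equivalence classes


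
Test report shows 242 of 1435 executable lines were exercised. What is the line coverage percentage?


Coverage = covered / total * 100
Coverage = 242 / 1435 * 100
Coverage = 16.86%

16.86%


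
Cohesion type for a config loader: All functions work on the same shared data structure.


Reasoning: Functions share data
Type: Communicational cohesion

Communicational cohesion


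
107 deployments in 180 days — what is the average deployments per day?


Formula: deployments per day = releases / days
= 107 / 180
= 0.594 deploys/day
(equivalently, 4.16 deploys/week)

0.594 deploys/day


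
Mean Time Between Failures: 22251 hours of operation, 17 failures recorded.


Formula: MTBF = Total operating time / Number of failures
MTBF = 22251 / 17
MTBF = 1308.88 hours

1308.88 hours


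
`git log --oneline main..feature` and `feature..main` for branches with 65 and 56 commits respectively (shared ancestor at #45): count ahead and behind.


Common ancestor: commit #45
feature commits after divergence: 65 - 45 = 20
main commits after divergence: 56 - 45 = 11
feature is 20 commits ahead of main
main is 11 commits ahead of feature

feature ahead: 20, main ahead: 11


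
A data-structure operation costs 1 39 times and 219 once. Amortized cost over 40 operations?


Formula: Amortized cost = Total cost / Operations
Total cost = (39 * 1) + (1 * 219)
Total cost = 39 + 219 = 258
Amortized = 258 / 40 = 6.45

6.45


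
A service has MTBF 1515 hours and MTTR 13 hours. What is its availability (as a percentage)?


Availability = MTBF / (MTBF + MTTR)
Availability = 1515 / (1515 + 13)
Availability = 1515 / 1528
Availability = 99.1492%

99.1492%


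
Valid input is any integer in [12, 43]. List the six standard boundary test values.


Range: [12, 43]
Boundaries: just below min, min, min+1, max-1, max, just above max
Values: [11, 12, 13, 42, 43, 44]

[11, 12, 13, 42, 43, 44]


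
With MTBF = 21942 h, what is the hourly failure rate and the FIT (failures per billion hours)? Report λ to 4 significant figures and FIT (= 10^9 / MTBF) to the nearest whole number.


Formula: λ = 1 / MTBF; FIT = λ × 1e9 = 1e9 / MTBF
λ = 1 / 21942 ≈ 4.557e-05 failures/hour
FIT = 1e9 / 21942 ≈ 45575 failures per 1e9 hours (nearest whole number)

λ = 4.557e-05 /h, FIT = 45575


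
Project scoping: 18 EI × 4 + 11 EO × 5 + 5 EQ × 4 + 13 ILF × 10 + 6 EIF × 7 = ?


UFP = EI*4 + EO*5 + EQ*4 + ILF*10 + EIF*7
UFP = 18*4 + 11*5 + 5*4 + 13*10 + 6*7
UFP = 72 + 55 + 20 + 130 + 42
UFP = 319

319


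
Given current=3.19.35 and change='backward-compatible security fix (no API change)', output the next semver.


Current: 3.19.35
Change category: 'backward-compatible security fix (no API change)' → patch bump
SemVer rule: patch bump → increment PATCH (MAJOR and MINOR unchanged)
New: 3.19.36

3.19.36


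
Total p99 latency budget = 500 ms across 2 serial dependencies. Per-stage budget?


Formula: per_stage = total_budget / stages
per_stage = 500 / 2
per_stage = 250.0 ms

250.0 ms


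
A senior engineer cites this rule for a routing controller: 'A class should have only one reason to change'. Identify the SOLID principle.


This describes the Single Responsibility Principle (SRP)

Single Responsibility Principle (SRP)


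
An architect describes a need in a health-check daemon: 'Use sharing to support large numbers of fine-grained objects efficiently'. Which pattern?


This matches the Flyweight pattern

Flyweight


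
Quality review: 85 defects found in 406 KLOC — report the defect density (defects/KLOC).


Defect density = defects / KLOC
Defect density = 85 / 406
Defect density = 0.209 defects/KLOC

0.209 defects/KLOC


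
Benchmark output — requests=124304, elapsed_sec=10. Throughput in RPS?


Formula: throughput = requests / seconds
throughput = 124304 / 10
throughput = 12430.4 requests/second

12430.4 requests/second


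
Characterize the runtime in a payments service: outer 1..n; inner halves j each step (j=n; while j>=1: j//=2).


Reasoning: n times log n
Complexity: O(n log n)

O(n log n)


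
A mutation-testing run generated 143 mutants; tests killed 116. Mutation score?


Mutation score = killed / total * 100
Mutation score = 116 / 143 * 100
Mutation score = 81.12%

81.12%


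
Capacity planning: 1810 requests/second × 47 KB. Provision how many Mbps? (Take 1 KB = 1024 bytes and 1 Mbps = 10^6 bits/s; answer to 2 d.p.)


Formula: Mbps = payload_bytes * RPS * 8 / 1e6
Payload per request = 47 KB = 47 * 1024 = 48128 bytes
Total bytes/sec = 48128 * 1810 = 87111680
Total bits/sec = 87111680 * 8 = 696893440
Mbps = 696893440 / 1e6 = 696.89

696.89 Mbps


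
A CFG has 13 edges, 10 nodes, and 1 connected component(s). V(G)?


Formula: V(G) = E - N + 2P
V(G) = 13 - 10 + 2*1
V(G) = 3 + 2
V(G) = 5

5


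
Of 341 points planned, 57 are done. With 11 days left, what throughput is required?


Formula: Required rate = Remaining points / Days left
Remaining = 341 - 57 = 284 points
Required rate = 284 / 11 = 25.82 points/day

25.82 points/day


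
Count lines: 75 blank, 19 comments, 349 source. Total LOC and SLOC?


Total LOC = blank + comment + code
Total LOC = 75 + 19 + 349 = 443
SLOC (source only) = code = 349

Total LOC: 443, SLOC: 349


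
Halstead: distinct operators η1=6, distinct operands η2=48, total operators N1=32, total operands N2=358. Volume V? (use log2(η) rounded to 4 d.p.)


Formula: V = N * log2(η), where N = N1 + N2 and η = η1 + η2
η = 6 + 48 = 54
N = 32 + 358 = 390
log2(54) ≈ 5.7549
V = 390 * 5.7549 = 2244.41

2244.41


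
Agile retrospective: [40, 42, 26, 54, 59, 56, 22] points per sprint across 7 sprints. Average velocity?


Formula: Avg velocity = Total points / Number of sprints
Points: [40, 42, 26, 54, 59, 56, 22]
Sum = 40 + 42 + 26 + 54 + 59 + 56 + 22 = 299
Avg velocity = 299 / 7 = 42.71 points/sprint

42.71 points/sprint


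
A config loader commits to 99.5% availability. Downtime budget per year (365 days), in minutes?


Formula: allowed downtime = period * (100 - SLA) / 100
Period (year (365 days)) = 525600 minutes
Unavailability fraction = (100 - 99.5) / 100
Allowed downtime = 525600 * (100 - 99.5) / 100
Allowed downtime = 2628.0 minutes

2628.0 minutes
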